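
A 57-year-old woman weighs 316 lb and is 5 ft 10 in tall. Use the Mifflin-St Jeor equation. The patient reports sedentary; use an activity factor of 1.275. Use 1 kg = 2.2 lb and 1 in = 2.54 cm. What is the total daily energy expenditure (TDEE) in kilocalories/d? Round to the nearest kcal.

Convert to metric: weight = 316 ÷ 2.2 = 143.6364 kg; height = (5×12 + 10) × 2.54 = 70 × 2.54 = 177.8 cm.
Mifflin-St Jeor (female): BMR = 10(143.6364) + 6.25(177.8) − 5(57) − 161 = 1436.3636 + 1111.25 − 285 − 161 = 2101.6136 kcal/day.
TEE = BMR × activity factor = 2101.6136 × 1.275 = 2679.5574 kcal/day.

2680 kilocalories/d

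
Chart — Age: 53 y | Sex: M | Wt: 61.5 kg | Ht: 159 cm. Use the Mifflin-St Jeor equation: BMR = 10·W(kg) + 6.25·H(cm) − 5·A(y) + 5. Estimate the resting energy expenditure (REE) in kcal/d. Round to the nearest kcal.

Mifflin-St Jeor (male): BMR = 10(61.5) + 6.25(159) − 5(53) + 5 = 615 + 993.75 − 265 + 5 = 1348.75 kcal/day.

1349 kcal/d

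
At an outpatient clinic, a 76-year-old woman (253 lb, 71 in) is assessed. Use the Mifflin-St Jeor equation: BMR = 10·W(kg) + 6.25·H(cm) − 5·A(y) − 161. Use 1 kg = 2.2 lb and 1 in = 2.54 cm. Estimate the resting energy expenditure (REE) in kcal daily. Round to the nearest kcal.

1736 kcal daily

Convert to metric: weight = 253 ÷ 2.2 = 115 kg; height = 71 × 2.54 = 180.34 cm.
Mifflin-St Jeor (female): BMR = 10(115) + 6.25(180.34) − 5(76) − 161 = 1150 + 1127.125 − 380 − 161 = 1736.125 kcal/day.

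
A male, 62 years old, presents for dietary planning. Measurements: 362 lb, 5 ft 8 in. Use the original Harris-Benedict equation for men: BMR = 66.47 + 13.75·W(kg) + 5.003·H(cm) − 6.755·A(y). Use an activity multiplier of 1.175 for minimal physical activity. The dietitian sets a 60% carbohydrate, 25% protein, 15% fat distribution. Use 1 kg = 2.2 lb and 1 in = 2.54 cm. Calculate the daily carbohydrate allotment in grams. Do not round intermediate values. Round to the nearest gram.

489 g/day

Convert to metric: weight = 362 ÷ 2.2 = 164.5455 kg; height = (5×12 + 8) × 2.54 = 68 × 2.54 = 172.72 cm.
Harris-Benedict: BMR = 66.47 + 13.75(164.5455) + 5.003(172.72) − 6.755(62) = 2774.2782 kcal/day.
TEE = 2774.2782 × 1.175 = 3259.7768 kcal/day.
Carbohydrate energy = 60% × 3259.7768 = 1955.8661 kcal.
Carbohydrate = 1955.8661 ÷ 4 kcal/g = 488.9665 g.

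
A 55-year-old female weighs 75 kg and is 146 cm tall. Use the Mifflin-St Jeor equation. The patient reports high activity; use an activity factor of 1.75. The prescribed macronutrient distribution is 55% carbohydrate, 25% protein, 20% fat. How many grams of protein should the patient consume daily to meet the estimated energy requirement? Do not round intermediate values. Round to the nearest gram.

134 g/day

Mifflin-St Jeor (female): BMR = 10(75) + 6.25(146) − 5(55) − 161 = 750 + 912.5 − 275 − 161 = 1226.5 kcal/day.
TEE = 1226.5 × 1.75 = 2146.375 kcal/day.
Protein energy = 25% × 2146.375 = 536.5938 kcal.
Protein = 536.5938 ÷ 4 kcal/g = 134.1484 g.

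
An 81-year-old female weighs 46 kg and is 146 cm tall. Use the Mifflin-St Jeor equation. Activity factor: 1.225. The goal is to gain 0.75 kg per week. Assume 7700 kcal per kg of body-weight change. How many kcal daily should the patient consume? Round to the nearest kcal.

1813 kcal daily

Mifflin-St Jeor (female): BMR = 10(46) + 6.25(146) − 5(81) − 161 = 460 + 912.5 − 405 − 161 = 806.5 kcal/day.
TEE = 806.5 × 1.225 = 987.9625 kcal/day.
Required daily surplus = 0.75 × 7700 ÷ 7 = 825 kcal/day.
Target intake = 987.9625 + 825 = 1812.9625 kcal/day.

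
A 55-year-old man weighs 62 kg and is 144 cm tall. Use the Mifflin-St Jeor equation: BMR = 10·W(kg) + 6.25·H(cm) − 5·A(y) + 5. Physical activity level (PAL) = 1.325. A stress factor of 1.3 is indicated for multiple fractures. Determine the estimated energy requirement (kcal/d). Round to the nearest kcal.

2153 kcal/d

Mifflin-St Jeor (male): BMR = 10(62) + 6.25(144) − 5(55) + 5 = 620 + 900 − 275 + 5 = 1250 kcal/day.
TEE = BMR × activity factor = 1250 × 1.325 = 1656.25 kcal/day.
Apply stress factor: 1656.25 × 1.3 = 2153.125 kcal/day.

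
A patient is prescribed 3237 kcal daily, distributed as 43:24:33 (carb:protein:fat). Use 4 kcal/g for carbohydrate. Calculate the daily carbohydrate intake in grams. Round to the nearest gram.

348 g/day

Carbohydrate energy = 43% × 3237 = 1391.91 kcal.
At 4 kcal/g: 1391.91 ÷ 4 = 347.9775 g.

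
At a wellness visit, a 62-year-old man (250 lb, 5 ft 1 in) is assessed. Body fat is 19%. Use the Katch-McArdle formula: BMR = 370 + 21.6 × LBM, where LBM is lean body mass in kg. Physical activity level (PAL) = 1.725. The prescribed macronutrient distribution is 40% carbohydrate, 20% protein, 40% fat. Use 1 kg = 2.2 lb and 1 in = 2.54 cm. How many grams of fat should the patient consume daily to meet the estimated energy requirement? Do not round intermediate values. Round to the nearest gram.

181 g/day

Convert to metric: weight = 250 ÷ 2.2 = 113.6364 kg; height = (5×12 + 1) × 2.54 = 61 × 2.54 = 154.94 cm.
LBM = 113.6364 × (1 − 0.19) = 92.0455 kg. Katch-McArdle: BMR = 370 + 21.6 × 92.0455 = 2358.1818 kcal/day.
TEE = 2358.1818 × 1.725 = 4067.8636 kcal/day.
Fat energy = 40% × 4067.8636 = 1627.1455 kcal.
Fat = 1627.1455 ÷ 9 kcal/g = 180.7939 g.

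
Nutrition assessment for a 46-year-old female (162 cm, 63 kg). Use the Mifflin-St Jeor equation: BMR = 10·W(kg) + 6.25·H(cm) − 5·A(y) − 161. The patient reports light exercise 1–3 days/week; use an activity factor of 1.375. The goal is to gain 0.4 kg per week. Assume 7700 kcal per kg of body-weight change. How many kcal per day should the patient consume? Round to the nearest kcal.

Mifflin-St Jeor (female): BMR = 10(63) + 6.25(162) − 5(46) − 161 = 630 + 1012.5 − 230 − 161 = 1251.5 kcal/day.
TEE = 1251.5 × 1.375 = 1720.8125 kcal/day.
Required daily surplus = 0.4 × 7700 ÷ 7 = 440 kcal/day.
Target intake = 1720.8125 + 440 = 2160.8125 kcal/day.

2161 kcal per day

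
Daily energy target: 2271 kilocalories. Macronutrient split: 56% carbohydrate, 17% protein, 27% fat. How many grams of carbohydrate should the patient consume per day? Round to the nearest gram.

318 g/day

Carbohydrate energy = 56% × 2271 = 1271.76 kcal.
At 4 kcal/g: 1271.76 ÷ 4 = 317.94 g.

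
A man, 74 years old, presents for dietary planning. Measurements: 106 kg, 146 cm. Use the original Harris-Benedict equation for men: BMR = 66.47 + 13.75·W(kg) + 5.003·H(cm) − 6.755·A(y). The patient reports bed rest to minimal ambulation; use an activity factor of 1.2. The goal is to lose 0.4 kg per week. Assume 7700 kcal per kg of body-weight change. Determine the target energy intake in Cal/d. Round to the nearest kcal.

1665 Cal/d

Harris-Benedict: BMR = 66.47 + 13.75(106) + 5.003(146) − 6.755(74) = 1754.538 kcal/day.
TEE = 1754.538 × 1.2 = 2105.4456 kcal/day.
Required daily deficit = 0.4 × 7700 ÷ 7 = 440 kcal/day.
Target intake = 2105.4456 − 440 = 1665.4456 kcal/day.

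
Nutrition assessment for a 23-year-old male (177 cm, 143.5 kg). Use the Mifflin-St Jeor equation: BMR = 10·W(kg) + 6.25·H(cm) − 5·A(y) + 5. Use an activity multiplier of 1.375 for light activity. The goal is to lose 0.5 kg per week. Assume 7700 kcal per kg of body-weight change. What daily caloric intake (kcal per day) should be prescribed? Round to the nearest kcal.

Mifflin-St Jeor (male): BMR = 10(143.5) + 6.25(177) − 5(23) + 5 = 1435 + 1106.25 − 115 + 5 = 2431.25 kcal/day.
TEE = 2431.25 × 1.375 = 3342.9688 kcal/day.
Required daily deficit = 0.5 × 7700 ÷ 7 = 550 kcal/day.
Target intake = 3342.9688 − 550 = 2792.9688 kcal/day.

2793 kcal per day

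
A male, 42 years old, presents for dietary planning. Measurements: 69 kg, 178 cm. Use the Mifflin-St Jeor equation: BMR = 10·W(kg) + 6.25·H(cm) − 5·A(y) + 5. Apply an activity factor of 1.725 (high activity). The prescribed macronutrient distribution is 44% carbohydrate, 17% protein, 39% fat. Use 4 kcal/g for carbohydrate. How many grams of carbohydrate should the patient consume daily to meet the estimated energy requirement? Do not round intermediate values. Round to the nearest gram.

Mifflin-St Jeor (male): BMR = 10(69) + 6.25(178) − 5(42) + 5 = 690 + 1112.5 − 210 + 5 = 1597.5 kcal/day.
TEE = 1597.5 × 1.725 = 2755.6875 kcal/day.
Carbohydrate energy = 44% × 2755.6875 = 1212.5025 kcal.
Carbohydrate = 1212.5025 ÷ 4 kcal/g = 303.1256 g.

303 g/day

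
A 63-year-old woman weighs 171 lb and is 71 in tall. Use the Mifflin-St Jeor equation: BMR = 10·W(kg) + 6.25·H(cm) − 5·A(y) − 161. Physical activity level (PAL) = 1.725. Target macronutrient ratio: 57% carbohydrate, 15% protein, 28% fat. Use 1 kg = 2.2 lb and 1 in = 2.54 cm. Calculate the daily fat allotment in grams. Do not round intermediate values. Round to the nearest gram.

77 g/day

Convert to metric: weight = 171 ÷ 2.2 = 77.7273 kg; height = 71 × 2.54 = 180.34 cm.
Mifflin-St Jeor (female): BMR = 10(77.7273) + 6.25(180.34) − 5(63) − 161 = 777.2727 + 1127.125 − 315 − 161 = 1428.3977 kcal/day.
TEE = 1428.3977 × 1.725 = 2463.9861 kcal/day.
Fat energy = 28% × 2463.9861 = 689.9161 kcal.
Fat = 689.9161 ÷ 9 kcal/g = 76.6573 g.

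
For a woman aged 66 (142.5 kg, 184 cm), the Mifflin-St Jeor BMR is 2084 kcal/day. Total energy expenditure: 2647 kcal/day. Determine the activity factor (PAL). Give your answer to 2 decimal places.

Activity factor = TEE ÷ BMR = 2647 ÷ 2084 = 1.27.

1.27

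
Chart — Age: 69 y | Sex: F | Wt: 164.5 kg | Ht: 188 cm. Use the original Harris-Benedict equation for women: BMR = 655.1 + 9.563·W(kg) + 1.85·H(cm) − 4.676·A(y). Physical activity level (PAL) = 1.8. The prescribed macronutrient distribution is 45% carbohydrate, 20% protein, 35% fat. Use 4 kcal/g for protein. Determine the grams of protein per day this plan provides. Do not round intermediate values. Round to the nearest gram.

Harris-Benedict: BMR = 655.1 + 9.563(164.5) + 1.85(188) − 4.676(69) = 2253.3695 kcal/day.
TEE = 2253.3695 × 1.8 = 4056.0651 kcal/day.
Protein energy = 20% × 4056.0651 = 811.213 kcal.
Protein = 811.213 ÷ 4 kcal/g = 202.8033 g.

203 g/day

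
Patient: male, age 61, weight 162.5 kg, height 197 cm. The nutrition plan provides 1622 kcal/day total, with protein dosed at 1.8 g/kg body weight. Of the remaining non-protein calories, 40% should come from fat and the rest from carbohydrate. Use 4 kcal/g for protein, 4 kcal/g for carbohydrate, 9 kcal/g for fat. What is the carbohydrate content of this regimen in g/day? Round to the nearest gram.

68 g/day

Protein = 1.8 × 162.5 = 292.5 g → 292.5 × 4 = 1170 kcal.
Non-protein calories = 1622 − 1170 = 452 kcal.
Fat: 40% × 452 = 180.8 kcal; carbohydrate: 271.2 kcal.
Carbohydrate: 271.2 kcal ÷ 4 kcal/g = 67.8 g.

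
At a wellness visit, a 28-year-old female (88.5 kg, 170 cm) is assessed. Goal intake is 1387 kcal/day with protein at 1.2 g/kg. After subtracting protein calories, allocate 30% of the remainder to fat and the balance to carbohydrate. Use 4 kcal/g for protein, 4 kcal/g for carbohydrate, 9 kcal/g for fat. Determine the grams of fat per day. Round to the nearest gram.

32 g/day

Protein = 1.2 × 88.5 = 106.2 g → 106.2 × 4 = 424.8 kcal.
Non-protein calories = 1387 − 424.8 = 962.2 kcal.
Fat: 30% × 962.2 = 288.66 kcal; carbohydrate: 673.54 kcal.
Fat: 288.66 kcal ÷ 9 kcal/g = 32.0733 g.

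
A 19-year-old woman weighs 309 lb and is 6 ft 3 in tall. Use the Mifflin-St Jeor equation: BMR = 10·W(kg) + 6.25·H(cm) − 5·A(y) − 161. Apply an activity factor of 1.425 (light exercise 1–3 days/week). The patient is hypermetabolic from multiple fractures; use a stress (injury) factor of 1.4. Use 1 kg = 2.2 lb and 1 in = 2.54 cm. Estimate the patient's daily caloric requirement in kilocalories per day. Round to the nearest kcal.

Convert to metric: weight = 309 ÷ 2.2 = 140.4545 kg; height = (6×12 + 3) × 2.54 = 75 × 2.54 = 190.5 cm.
Mifflin-St Jeor (female): BMR = 10(140.4545) + 6.25(190.5) − 5(19) − 161 = 1404.5455 + 1190.625 − 95 − 161 = 2339.1705 kcal/day.
TEE = BMR × activity factor = 2339.1705 × 1.425 = 3333.3179 kcal/day.
Apply stress factor: 3333.3179 × 1.4 = 4666.6451 kcal/day.

4667 kilocalories per day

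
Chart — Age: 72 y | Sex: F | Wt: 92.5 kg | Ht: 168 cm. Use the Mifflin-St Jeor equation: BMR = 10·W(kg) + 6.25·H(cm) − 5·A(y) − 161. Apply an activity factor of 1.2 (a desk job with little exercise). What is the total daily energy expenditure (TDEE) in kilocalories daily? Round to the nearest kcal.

Mifflin-St Jeor (female): BMR = 10(92.5) + 6.25(168) − 5(72) − 161 = 925 + 1050 − 360 − 161 = 1454 kcal/day.
TEE = BMR × activity factor = 1454 × 1.2 = 1744.8 kcal/day.

1745 kilocalories daily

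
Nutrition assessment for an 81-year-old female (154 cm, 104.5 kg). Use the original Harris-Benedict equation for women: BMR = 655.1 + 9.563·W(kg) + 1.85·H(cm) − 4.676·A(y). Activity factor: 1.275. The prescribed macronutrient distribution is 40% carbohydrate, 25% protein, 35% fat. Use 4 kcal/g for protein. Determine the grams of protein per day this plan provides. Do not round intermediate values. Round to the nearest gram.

Harris-Benedict: BMR = 655.1 + 9.563(104.5) + 1.85(154) − 4.676(81) = 1560.5775 kcal/day.
TEE = 1560.5775 × 1.275 = 1989.7363 kcal/day.
Protein energy = 25% × 1989.7363 = 497.4341 kcal.
Protein = 497.4341 ÷ 4 kcal/g = 124.3585 g.

124 g/day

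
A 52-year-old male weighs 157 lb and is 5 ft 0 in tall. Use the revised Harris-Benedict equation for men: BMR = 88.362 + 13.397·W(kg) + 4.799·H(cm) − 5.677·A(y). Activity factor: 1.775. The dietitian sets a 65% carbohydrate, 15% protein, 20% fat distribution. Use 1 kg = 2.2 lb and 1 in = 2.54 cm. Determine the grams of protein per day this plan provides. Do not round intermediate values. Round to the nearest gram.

99 g/day

Convert to metric: weight = 157 ÷ 2.2 = 71.3636 kg; height = (5×12 + 0) × 2.54 = 60 × 2.54 = 152.4 cm.
Harris-Benedict: BMR = 88.362 + 13.397(71.3636) + 4.799(152.4) − 5.677(52) = 1480.5842 kcal/day.
TEE = 1480.5842 × 1.775 = 2628.037 kcal/day.
Protein energy = 15% × 2628.037 = 394.2056 kcal.
Protein = 394.2056 ÷ 4 kcal/g = 98.5514 g.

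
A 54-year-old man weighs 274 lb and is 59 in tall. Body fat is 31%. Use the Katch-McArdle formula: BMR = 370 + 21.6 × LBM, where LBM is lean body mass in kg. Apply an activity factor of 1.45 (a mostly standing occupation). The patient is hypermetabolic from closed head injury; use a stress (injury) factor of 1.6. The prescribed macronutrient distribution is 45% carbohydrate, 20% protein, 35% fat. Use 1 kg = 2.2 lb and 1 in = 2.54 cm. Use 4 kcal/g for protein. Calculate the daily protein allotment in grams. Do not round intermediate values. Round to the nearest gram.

Convert to metric: weight = 274 ÷ 2.2 = 124.5455 kg; height = 59 × 2.54 = 149.86 cm.
LBM = 124.5455 × (1 − 0.31) = 85.9364 kg. Katch-McArdle: BMR = 370 + 21.6 × 85.9364 = 2226.2255 kcal/day.
TEE = 2226.2255 × 1.45 = 3228.0269 kcal/day.
With stress factor 1.6: 3228.0269 × 1.6 = 5164.8431 kcal/day.
Protein energy = 20% × 5164.8431 = 1032.9686 kcal.
Protein = 1032.9686 ÷ 4 kcal/g = 258.2422 g.

258 g/day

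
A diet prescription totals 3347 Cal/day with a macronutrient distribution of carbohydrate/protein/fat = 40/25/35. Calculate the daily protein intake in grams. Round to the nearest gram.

209 g/day

Protein energy = 25% × 3347 = 836.75 kcal.
At 4 kcal/g: 836.75 ÷ 4 = 209.1875 g.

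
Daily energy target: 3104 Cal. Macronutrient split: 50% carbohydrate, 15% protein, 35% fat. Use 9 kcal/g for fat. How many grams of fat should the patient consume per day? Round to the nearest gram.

Fat energy = 35% × 3104 = 1086.4 kcal.
At 9 kcal/g: 1086.4 ÷ 9 = 120.7111 g.

121 g/day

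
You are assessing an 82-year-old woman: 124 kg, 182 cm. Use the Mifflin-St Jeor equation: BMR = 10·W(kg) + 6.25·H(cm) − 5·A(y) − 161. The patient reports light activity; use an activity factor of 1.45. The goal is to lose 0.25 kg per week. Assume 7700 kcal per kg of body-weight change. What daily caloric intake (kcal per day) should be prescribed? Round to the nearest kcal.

Mifflin-St Jeor (female): BMR = 10(124) + 6.25(182) − 5(82) − 161 = 1240 + 1137.5 − 410 − 161 = 1806.5 kcal/day.
TEE = 1806.5 × 1.45 = 2619.425 kcal/day.
Required daily deficit = 0.25 × 7700 ÷ 7 = 275 kcal/day.
Target intake = 2619.425 − 275 = 2344.425 kcal/day.

2344 kcal per day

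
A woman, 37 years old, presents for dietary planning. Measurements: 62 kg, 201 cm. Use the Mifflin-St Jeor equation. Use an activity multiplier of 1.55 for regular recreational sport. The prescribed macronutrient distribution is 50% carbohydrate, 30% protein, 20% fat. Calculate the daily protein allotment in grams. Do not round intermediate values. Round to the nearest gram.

Mifflin-St Jeor (female): BMR = 10(62) + 6.25(201) − 5(37) − 161 = 620 + 1256.25 − 185 − 161 = 1530.25 kcal/day.
TEE = 1530.25 × 1.55 = 2371.8875 kcal/day.
Protein energy = 30% × 2371.8875 = 711.5663 kcal.
Protein = 711.5663 ÷ 4 kcal/g = 177.8916 g.

178 g/day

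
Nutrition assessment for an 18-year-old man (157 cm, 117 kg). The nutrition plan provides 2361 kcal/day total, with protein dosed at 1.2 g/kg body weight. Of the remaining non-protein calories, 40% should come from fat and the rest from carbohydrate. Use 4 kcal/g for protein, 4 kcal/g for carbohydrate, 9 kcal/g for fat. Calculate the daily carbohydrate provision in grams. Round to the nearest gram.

Protein = 1.2 × 117 = 140.4 g → 140.4 × 4 = 561.6 kcal.
Non-protein calories = 2361 − 561.6 = 1799.4 kcal.
Fat: 40% × 1799.4 = 719.76 kcal; carbohydrate: 1079.64 kcal.
Carbohydrate: 1079.64 kcal ÷ 4 kcal/g = 269.91 g.

270 g/day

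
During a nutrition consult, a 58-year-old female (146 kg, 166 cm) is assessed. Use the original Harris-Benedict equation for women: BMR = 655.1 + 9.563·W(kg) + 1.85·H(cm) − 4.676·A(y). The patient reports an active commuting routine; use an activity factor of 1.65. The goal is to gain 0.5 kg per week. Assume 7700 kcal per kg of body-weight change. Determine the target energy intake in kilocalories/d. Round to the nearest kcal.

Harris-Benedict: BMR = 655.1 + 9.563(146) + 1.85(166) − 4.676(58) = 2087.19 kcal/day.
TEE = 2087.19 × 1.65 = 3443.8635 kcal/day.
Required daily surplus = 0.5 × 7700 ÷ 7 = 550 kcal/day.
Target intake = 3443.8635 + 550 = 3993.8635 kcal/day.

3994 kilocalories/d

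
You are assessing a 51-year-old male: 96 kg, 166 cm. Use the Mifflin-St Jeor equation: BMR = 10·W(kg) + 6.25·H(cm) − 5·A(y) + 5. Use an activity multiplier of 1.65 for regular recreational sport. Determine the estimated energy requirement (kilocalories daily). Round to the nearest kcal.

2883 kilocalories daily

Mifflin-St Jeor (male): BMR = 10(96) + 6.25(166) − 5(51) + 5 = 960 + 1037.5 − 255 + 5 = 1747.5 kcal/day.
TEE = BMR × activity factor = 1747.5 × 1.65 = 2883.375 kcal/day.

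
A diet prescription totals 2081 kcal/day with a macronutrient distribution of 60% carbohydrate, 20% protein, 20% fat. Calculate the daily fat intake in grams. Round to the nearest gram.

46 g/day

Fat energy = 20% × 2081 = 416.2 kcal.
At 9 kcal/g: 416.2 ÷ 9 = 46.2444 g.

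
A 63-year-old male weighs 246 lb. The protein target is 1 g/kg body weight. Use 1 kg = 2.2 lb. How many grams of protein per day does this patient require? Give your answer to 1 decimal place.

Weight in kg = 246 ÷ 2.2 = 111.8182 kg.
Protein = 1 g/kg × 111.8182 kg = 111.8182 g/day.

111.8 g/day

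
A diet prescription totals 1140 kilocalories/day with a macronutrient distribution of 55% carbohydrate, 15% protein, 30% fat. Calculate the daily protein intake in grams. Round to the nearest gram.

Protein energy = 15% × 1140 = 171 kcal.
At 4 kcal/g: 171 ÷ 4 = 42.75 g.

43 g/day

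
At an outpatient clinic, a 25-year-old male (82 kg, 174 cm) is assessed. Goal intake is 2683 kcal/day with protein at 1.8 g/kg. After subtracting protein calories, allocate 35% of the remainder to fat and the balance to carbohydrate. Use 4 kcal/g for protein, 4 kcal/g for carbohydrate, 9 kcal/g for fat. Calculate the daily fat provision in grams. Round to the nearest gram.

81 g/day

Protein = 1.8 × 82 = 147.6 g → 147.6 × 4 = 590.4 kcal.
Non-protein calories = 2683 − 590.4 = 2092.6 kcal.
Fat: 35% × 2092.6 = 732.41 kcal; carbohydrate: 1360.19 kcal.
Fat: 732.41 kcal ÷ 9 kcal/g = 81.3789 g.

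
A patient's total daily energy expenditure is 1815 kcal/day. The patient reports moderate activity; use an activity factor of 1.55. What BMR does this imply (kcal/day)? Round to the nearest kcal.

BMR = TEE ÷ activity factor = 1815 ÷ 1.55 = 1170.9677 kcal/day.

1171 kcal/day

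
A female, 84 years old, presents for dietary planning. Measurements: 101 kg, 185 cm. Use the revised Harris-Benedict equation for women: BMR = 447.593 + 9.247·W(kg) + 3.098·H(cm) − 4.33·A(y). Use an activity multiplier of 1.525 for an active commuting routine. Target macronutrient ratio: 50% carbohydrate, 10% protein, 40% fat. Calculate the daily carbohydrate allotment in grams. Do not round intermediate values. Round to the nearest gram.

Harris-Benedict: BMR = 447.593 + 9.247(101) + 3.098(185) − 4.33(84) = 1590.95 kcal/day.
TEE = 1590.95 × 1.525 = 2426.1988 kcal/day.
Carbohydrate energy = 50% × 2426.1988 = 1213.0994 kcal.
Carbohydrate = 1213.0994 ÷ 4 kcal/g = 303.2748 g.

303 g/day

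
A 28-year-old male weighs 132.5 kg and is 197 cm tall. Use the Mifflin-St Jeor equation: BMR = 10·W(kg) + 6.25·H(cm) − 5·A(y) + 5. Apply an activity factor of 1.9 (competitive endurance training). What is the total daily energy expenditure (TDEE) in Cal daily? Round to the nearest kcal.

Mifflin-St Jeor (male): BMR = 10(132.5) + 6.25(197) − 5(28) + 5 = 1325 + 1231.25 − 140 + 5 = 2421.25 kcal/day.
TEE = BMR × activity factor = 2421.25 × 1.9 = 4600.375 kcal/day.

4600 Cal daily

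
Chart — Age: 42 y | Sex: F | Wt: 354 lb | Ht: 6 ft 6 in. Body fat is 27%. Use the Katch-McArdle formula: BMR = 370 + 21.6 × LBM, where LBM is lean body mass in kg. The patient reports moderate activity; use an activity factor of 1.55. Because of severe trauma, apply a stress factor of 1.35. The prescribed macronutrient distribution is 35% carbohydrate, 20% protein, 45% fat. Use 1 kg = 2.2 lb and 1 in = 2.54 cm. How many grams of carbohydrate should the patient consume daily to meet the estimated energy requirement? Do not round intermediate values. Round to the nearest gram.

Convert to metric: weight = 354 ÷ 2.2 = 160.9091 kg; height = (6×12 + 6) × 2.54 = 78 × 2.54 = 198.12 cm.
LBM = 160.9091 × (1 − 0.27) = 117.4636 kg. Katch-McArdle: BMR = 370 + 21.6 × 117.4636 = 2907.2145 kcal/day.
TEE = 2907.2145 × 1.55 = 4506.1825 kcal/day.
With stress factor 1.35: 4506.1825 × 1.35 = 6083.3464 kcal/day.
Carbohydrate energy = 35% × 6083.3464 = 2129.1713 kcal.
Carbohydrate = 2129.1713 ÷ 4 kcal/g = 532.2928 g.

532 g/day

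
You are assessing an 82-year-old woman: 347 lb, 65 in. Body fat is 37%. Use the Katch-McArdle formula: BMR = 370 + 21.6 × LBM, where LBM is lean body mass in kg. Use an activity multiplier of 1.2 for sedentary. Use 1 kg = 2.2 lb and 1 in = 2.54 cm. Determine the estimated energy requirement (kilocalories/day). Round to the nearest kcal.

Convert to metric: weight = 347 ÷ 2.2 = 157.7273 kg; height = 65 × 2.54 = 165.1 cm.
LBM = 157.7273 × (1 − 0.37) = 99.3682 kg. Katch-McArdle: BMR = 370 + 21.6 × 99.3682 = 2516.3527 kcal/day.
TEE = BMR × activity factor = 2516.3527 × 1.2 = 3019.6233 kcal/day.

3020 kilocalories/day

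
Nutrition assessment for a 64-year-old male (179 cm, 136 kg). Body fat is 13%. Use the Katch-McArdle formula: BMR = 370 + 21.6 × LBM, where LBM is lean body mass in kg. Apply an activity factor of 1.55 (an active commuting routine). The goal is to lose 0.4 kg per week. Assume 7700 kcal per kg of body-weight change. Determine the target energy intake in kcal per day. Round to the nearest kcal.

4095 kcal per day

LBM = 136 × (1 − 0.13) = 118.32 kg. Katch-McArdle: BMR = 370 + 21.6 × 118.32 = 2925.712 kcal/day.
TEE = 2925.712 × 1.55 = 4534.8536 kcal/day.
Required daily deficit = 0.4 × 7700 ÷ 7 = 440 kcal/day.
Target intake = 4534.8536 − 440 = 4094.8536 kcal/day.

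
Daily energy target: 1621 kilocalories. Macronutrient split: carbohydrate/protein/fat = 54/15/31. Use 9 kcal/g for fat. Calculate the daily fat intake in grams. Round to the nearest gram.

Fat energy = 31% × 1621 = 502.51 kcal.
At 9 kcal/g: 502.51 ÷ 9 = 55.8344 g.

56 g/day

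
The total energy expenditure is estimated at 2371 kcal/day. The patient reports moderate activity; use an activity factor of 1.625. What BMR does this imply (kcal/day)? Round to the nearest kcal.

1459 kcal/day

BMR = TEE ÷ activity factor = 2371 ÷ 1.625 = 1459.0769 kcal/day.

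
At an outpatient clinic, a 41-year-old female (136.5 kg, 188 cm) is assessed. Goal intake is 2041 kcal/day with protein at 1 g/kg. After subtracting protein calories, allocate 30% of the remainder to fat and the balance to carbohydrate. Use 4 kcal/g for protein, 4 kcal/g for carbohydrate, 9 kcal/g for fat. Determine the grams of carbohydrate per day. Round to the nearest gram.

Protein = 1 × 136.5 = 136.5 g → 136.5 × 4 = 546 kcal.
Non-protein calories = 2041 − 546 = 1495 kcal.
Fat: 30% × 1495 = 448.5 kcal; carbohydrate: 1046.5 kcal.
Carbohydrate: 1046.5 kcal ÷ 4 kcal/g = 261.625 g.

262 g/day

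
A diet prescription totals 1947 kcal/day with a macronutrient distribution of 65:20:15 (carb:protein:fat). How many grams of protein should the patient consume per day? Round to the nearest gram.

Protein energy = 20% × 1947 = 389.4 kcal.
At 4 kcal/g: 389.4 ÷ 4 = 97.35 g.

97 g/day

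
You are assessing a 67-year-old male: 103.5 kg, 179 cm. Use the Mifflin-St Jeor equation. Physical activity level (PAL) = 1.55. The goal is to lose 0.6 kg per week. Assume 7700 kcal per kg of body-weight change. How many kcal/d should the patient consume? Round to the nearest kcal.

Mifflin-St Jeor (male): BMR = 10(103.5) + 6.25(179) − 5(67) + 5 = 1035 + 1118.75 − 335 + 5 = 1823.75 kcal/day.
TEE = 1823.75 × 1.55 = 2826.8125 kcal/day.
Required daily deficit = 0.6 × 7700 ÷ 7 = 660 kcal/day.
Target intake = 2826.8125 − 660 = 2166.8125 kcal/day.

2167 kcal/d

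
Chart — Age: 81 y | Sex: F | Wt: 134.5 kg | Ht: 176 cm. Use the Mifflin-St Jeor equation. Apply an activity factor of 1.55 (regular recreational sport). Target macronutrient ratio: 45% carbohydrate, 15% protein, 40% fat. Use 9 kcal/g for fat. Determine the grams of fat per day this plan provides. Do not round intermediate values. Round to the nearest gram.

Mifflin-St Jeor (female): BMR = 10(134.5) + 6.25(176) − 5(81) − 161 = 1345 + 1100 − 405 − 161 = 1879 kcal/day.
TEE = 1879 × 1.55 = 2912.45 kcal/day.
Fat energy = 40% × 2912.45 = 1164.98 kcal.
Fat = 1164.98 ÷ 9 kcal/g = 129.4422 g.

129 g/day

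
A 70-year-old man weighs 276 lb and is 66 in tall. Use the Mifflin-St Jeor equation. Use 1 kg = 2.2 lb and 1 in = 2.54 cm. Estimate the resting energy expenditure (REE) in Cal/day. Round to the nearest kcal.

1957 Cal/day

Convert to metric: weight = 276 ÷ 2.2 = 125.4545 kg; height = 66 × 2.54 = 167.64 cm.
Mifflin-St Jeor (male): BMR = 10(125.4545) + 6.25(167.64) − 5(70) + 5 = 1254.5455 + 1047.75 − 350 + 5 = 1957.2955 kcal/day.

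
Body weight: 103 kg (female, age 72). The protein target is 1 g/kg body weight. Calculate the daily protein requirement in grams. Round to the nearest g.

103 g/day

Protein = 1 g/kg × 103 kg = 103 g/day.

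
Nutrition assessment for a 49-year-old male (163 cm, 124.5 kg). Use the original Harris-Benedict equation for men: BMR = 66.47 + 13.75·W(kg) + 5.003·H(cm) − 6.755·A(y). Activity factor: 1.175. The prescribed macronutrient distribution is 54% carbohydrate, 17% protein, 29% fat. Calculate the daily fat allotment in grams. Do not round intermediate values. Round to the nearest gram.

86 g/day

Harris-Benedict: BMR = 66.47 + 13.75(124.5) + 5.003(163) − 6.755(49) = 2262.839 kcal/day.
TEE = 2262.839 × 1.175 = 2658.8358 kcal/day.
Fat energy = 29% × 2658.8358 = 771.0624 kcal.
Fat = 771.0624 ÷ 9 kcal/g = 85.6736 g.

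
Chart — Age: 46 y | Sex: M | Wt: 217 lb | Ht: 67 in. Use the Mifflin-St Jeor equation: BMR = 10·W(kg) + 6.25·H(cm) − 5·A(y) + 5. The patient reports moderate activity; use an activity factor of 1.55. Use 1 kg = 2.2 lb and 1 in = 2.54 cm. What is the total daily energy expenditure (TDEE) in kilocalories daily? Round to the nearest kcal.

2829 kilocalories daily

Convert to metric: weight = 217 ÷ 2.2 = 98.6364 kg; height = 67 × 2.54 = 170.18 cm.
Mifflin-St Jeor (male): BMR = 10(98.6364) + 6.25(170.18) − 5(46) + 5 = 986.3636 + 1063.625 − 230 + 5 = 1824.9886 kcal/day.
TEE = BMR × activity factor = 1824.9886 × 1.55 = 2828.7324 kcal/day.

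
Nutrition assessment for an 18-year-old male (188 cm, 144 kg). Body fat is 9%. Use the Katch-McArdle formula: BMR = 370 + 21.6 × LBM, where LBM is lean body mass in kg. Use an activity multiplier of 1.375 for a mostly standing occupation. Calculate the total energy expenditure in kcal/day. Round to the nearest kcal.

4401 kcal/day

LBM = 144 × (1 − 0.09) = 131.04 kg. Katch-McArdle: BMR = 370 + 21.6 × 131.04 = 3200.464 kcal/day.
TEE = BMR × activity factor = 3200.464 × 1.375 = 4400.638 kcal/day.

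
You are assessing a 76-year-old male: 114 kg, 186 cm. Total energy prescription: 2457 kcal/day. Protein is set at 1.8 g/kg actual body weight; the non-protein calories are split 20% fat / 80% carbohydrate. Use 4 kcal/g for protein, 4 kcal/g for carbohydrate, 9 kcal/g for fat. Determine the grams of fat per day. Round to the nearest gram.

Protein = 1.8 × 114 = 205.2 g → 205.2 × 4 = 820.8 kcal.
Non-protein calories = 2457 − 820.8 = 1636.2 kcal.
Fat: 20% × 1636.2 = 327.24 kcal; carbohydrate: 1308.96 kcal.
Fat: 327.24 kcal ÷ 9 kcal/g = 36.36 g.

36 g/day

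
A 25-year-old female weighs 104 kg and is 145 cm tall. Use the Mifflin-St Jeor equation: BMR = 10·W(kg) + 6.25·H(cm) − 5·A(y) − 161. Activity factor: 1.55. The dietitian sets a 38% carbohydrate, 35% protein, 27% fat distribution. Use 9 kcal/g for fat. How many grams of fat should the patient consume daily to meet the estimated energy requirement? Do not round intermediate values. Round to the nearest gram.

Mifflin-St Jeor (female): BMR = 10(104) + 6.25(145) − 5(25) − 161 = 1040 + 906.25 − 125 − 161 = 1660.25 kcal/day.
TEE = 1660.25 × 1.55 = 2573.3875 kcal/day.
Fat energy = 27% × 2573.3875 = 694.8146 kcal.
Fat = 694.8146 ÷ 9 kcal/g = 77.2016 g.

77 g/day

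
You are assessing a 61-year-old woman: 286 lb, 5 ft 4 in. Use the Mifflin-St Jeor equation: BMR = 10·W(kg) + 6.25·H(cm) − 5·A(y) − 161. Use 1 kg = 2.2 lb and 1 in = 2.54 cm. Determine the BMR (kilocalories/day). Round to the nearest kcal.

1850 kilocalories/day

Convert to metric: weight = 286 ÷ 2.2 = 130 kg; height = (5×12 + 4) × 2.54 = 64 × 2.54 = 162.56 cm.
Mifflin-St Jeor (female): BMR = 10(130) + 6.25(162.56) − 5(61) − 161 = 1300 + 1016 − 305 − 161 = 1850 kcal/day.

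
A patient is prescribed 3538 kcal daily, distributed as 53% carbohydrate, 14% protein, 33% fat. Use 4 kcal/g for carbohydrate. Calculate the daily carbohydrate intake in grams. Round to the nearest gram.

469 g/day

Carbohydrate energy = 53% × 3538 = 1875.14 kcal.
At 4 kcal/g: 1875.14 ÷ 4 = 468.785 g.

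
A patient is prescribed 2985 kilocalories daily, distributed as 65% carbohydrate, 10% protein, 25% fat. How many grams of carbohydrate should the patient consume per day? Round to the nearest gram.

Carbohydrate energy = 65% × 2985 = 1940.25 kcal.
At 4 kcal/g: 1940.25 ÷ 4 = 485.0625 g.

485 g/day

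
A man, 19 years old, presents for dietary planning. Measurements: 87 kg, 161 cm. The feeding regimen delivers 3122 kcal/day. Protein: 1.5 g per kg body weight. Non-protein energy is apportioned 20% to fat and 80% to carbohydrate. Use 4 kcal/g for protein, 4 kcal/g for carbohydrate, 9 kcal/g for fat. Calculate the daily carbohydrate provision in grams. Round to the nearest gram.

Protein = 1.5 × 87 = 130.5 g → 130.5 × 4 = 522 kcal.
Non-protein calories = 3122 − 522 = 2600 kcal.
Fat: 20% × 2600 = 520 kcal; carbohydrate: 2080 kcal.
Carbohydrate: 2080 kcal ÷ 4 kcal/g = 520 g.

520 g/day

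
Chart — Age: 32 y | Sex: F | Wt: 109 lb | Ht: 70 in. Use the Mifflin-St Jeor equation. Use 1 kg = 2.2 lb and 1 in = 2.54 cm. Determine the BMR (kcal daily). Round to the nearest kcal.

Convert to metric: weight = 109 ÷ 2.2 = 49.5455 kg; height = 70 × 2.54 = 177.8 cm.
Mifflin-St Jeor (female): BMR = 10(49.5455) + 6.25(177.8) − 5(32) − 161 = 495.4545 + 1111.25 − 160 − 161 = 1285.7045 kcal/day.

1286 kcal daily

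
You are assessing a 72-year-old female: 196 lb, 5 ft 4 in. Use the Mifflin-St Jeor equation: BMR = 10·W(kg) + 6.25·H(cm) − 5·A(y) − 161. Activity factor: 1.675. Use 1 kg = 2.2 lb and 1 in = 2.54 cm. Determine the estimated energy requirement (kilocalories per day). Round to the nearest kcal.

2321 kilocalories per day

Convert to metric: weight = 196 ÷ 2.2 = 89.0909 kg; height = (5×12 + 4) × 2.54 = 64 × 2.54 = 162.56 cm.
Mifflin-St Jeor (female): BMR = 10(89.0909) + 6.25(162.56) − 5(72) − 161 = 890.9091 + 1016 − 360 − 161 = 1385.9091 kcal/day.
TEE = BMR × activity factor = 1385.9091 × 1.675 = 2321.3977 kcal/day.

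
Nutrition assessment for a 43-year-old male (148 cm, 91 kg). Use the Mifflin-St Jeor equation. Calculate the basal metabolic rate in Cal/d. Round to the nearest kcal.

Mifflin-St Jeor (male): BMR = 10(91) + 6.25(148) − 5(43) + 5 = 910 + 925 − 215 + 5 = 1625 kcal/day.

1625 Cal/d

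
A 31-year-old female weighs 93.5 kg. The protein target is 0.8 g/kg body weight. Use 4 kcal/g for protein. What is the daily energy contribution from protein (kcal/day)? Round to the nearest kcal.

299 kcal/day

Protein = 0.8 g/kg × 93.5 kg = 74.8 g/day.
Protein energy = 74.8 g × 4 kcal/g = 299.2 kcal/day.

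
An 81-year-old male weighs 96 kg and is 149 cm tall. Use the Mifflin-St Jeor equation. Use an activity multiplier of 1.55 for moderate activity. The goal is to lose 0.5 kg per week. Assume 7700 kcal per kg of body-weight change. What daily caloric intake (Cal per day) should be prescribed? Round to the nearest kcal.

Mifflin-St Jeor (male): BMR = 10(96) + 6.25(149) − 5(81) + 5 = 960 + 931.25 − 405 + 5 = 1491.25 kcal/day.
TEE = 1491.25 × 1.55 = 2311.4375 kcal/day.
Required daily deficit = 0.5 × 7700 ÷ 7 = 550 kcal/day.
Target intake = 2311.4375 − 550 = 1761.4375 kcal/day.

1761 Cal per day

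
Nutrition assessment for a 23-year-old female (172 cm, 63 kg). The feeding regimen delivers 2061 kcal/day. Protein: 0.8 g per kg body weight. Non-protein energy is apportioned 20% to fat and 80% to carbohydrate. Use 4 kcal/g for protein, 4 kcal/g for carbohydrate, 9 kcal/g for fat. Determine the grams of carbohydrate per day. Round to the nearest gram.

Protein = 0.8 × 63 = 50.4 g → 50.4 × 4 = 201.6 kcal.
Non-protein calories = 2061 − 201.6 = 1859.4 kcal.
Fat: 20% × 1859.4 = 371.88 kcal; carbohydrate: 1487.52 kcal.
Carbohydrate: 1487.52 kcal ÷ 4 kcal/g = 371.88 g.

372 g/day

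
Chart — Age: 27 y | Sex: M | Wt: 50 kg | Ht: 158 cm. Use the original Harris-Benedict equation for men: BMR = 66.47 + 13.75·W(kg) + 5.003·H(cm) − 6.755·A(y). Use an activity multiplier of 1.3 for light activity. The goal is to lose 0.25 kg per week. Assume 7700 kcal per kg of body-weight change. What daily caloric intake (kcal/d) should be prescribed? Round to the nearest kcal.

1496 kcal/d

Harris-Benedict: BMR = 66.47 + 13.75(50) + 5.003(158) − 6.755(27) = 1362.059 kcal/day.
TEE = 1362.059 × 1.3 = 1770.6767 kcal/day.
Required daily deficit = 0.25 × 7700 ÷ 7 = 275 kcal/day.
Target intake = 1770.6767 − 275 = 1495.6767 kcal/day.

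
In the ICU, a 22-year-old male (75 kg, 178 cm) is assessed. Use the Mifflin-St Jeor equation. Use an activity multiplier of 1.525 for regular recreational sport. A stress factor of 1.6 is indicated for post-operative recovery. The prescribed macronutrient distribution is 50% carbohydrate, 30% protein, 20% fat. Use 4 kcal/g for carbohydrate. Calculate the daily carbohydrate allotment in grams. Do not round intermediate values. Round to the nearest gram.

Mifflin-St Jeor (male): BMR = 10(75) + 6.25(178) − 5(22) + 5 = 750 + 1112.5 − 110 + 5 = 1757.5 kcal/day.
TEE = 1757.5 × 1.525 = 2680.1875 kcal/day.
With stress factor 1.6: 2680.1875 × 1.6 = 4288.3 kcal/day.
Carbohydrate energy = 50% × 4288.3 = 2144.15 kcal.
Carbohydrate = 2144.15 ÷ 4 kcal/g = 536.0375 g.

536 g/day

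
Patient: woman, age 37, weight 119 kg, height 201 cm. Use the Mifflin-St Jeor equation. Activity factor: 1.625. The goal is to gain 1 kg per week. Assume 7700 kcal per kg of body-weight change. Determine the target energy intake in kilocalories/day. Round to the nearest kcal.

Mifflin-St Jeor (female): BMR = 10(119) + 6.25(201) − 5(37) − 161 = 1190 + 1256.25 − 185 − 161 = 2100.25 kcal/day.
TEE = 2100.25 × 1.625 = 3412.9063 kcal/day.
Required daily surplus = 1 × 7700 ÷ 7 = 1100 kcal/day.
Target intake = 3412.9063 + 1100 = 4512.9063 kcal/day.

4513 kilocalories/day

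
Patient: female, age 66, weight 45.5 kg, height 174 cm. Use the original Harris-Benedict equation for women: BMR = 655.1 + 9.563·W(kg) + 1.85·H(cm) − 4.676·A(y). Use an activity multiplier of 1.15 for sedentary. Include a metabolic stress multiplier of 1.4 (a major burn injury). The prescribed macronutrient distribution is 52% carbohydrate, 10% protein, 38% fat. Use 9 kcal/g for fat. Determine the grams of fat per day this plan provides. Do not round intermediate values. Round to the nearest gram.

Harris-Benedict: BMR = 655.1 + 9.563(45.5) + 1.85(174) − 4.676(66) = 1103.5005 kcal/day.
TEE = 1103.5005 × 1.15 = 1269.0256 kcal/day.
With stress factor 1.4: 1269.0256 × 1.4 = 1776.6358 kcal/day.
Fat energy = 38% × 1776.6358 = 675.1216 kcal.
Fat = 675.1216 ÷ 9 kcal/g = 75.0135 g.

75 g/day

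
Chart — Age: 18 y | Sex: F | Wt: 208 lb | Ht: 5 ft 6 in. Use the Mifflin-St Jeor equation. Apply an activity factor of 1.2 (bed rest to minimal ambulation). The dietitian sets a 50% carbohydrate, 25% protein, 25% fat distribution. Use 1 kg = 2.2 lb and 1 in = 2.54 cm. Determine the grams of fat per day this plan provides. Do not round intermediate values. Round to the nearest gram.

58 g/day

Convert to metric: weight = 208 ÷ 2.2 = 94.5455 kg; height = (5×12 + 6) × 2.54 = 66 × 2.54 = 167.64 cm.
Mifflin-St Jeor (female): BMR = 10(94.5455) + 6.25(167.64) − 5(18) − 161 = 945.4545 + 1047.75 − 90 − 161 = 1742.2045 kcal/day.
TEE = 1742.2045 × 1.2 = 2090.6455 kcal/day.
Fat energy = 25% × 2090.6455 = 522.6614 kcal.
Fat = 522.6614 ÷ 9 kcal/g = 58.0735 g.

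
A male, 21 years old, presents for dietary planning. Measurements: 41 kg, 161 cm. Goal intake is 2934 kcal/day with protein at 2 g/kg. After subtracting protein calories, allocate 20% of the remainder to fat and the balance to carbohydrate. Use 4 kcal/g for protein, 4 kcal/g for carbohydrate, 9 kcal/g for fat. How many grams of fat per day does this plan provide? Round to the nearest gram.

Protein = 2 × 41 = 82 g → 82 × 4 = 328 kcal.
Non-protein calories = 2934 − 328 = 2606 kcal.
Fat: 20% × 2606 = 521.2 kcal; carbohydrate: 2084.8 kcal.
Fat: 521.2 kcal ÷ 9 kcal/g = 57.9111 g.

58 g/day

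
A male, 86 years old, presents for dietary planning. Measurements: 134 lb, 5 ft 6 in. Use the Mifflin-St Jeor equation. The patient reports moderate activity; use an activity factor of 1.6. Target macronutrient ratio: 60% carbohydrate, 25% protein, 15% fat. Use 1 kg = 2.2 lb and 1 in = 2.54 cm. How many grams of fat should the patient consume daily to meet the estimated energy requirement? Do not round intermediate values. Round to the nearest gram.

Convert to metric: weight = 134 ÷ 2.2 = 60.9091 kg; height = (5×12 + 6) × 2.54 = 66 × 2.54 = 167.64 cm.
Mifflin-St Jeor (male): BMR = 10(60.9091) + 6.25(167.64) − 5(86) + 5 = 609.0909 + 1047.75 − 430 + 5 = 1231.8409 kcal/day.
TEE = 1231.8409 × 1.6 = 1970.9455 kcal/day.
Fat energy = 15% × 1970.9455 = 295.6418 kcal.
Fat = 295.6418 ÷ 9 kcal/g = 32.8491 g.

33 g/day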